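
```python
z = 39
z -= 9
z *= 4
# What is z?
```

Trace:
`z = 39` → z = 39
`z -= 9` → z = 30
`z *= 4` → z = 120
So z = 120

Answer: 120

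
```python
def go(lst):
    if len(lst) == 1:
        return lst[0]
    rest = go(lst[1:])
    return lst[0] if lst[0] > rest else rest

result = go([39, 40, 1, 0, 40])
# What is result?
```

Recursive max over [39, 40, 1, 0, 40] = 40

Answer: 40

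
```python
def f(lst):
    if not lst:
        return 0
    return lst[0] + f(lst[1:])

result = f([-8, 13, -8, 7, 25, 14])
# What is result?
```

(-8) + 13 + (-8) + 7 + 25 + 14 + 0 = 43

Answer: 43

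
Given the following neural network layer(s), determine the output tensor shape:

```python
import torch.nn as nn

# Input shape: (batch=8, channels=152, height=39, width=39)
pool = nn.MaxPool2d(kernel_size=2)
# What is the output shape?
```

Input: (8, 152, 39, 39) -> Output: (8, 152, 19, 19)

Answer: (8, 152, 19, 19)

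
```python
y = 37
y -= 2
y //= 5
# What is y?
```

Trace:
`y = 37` → y = 37
`y -= 2` → y = 35
`y //= 5` → y = 7
So y = 7

Answer: 7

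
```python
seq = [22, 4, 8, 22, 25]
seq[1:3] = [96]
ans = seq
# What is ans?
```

Trace:
`seq = [22, 4, 8, 22, 25]` → seq = [22, 4, 8, 22, 25]
`seq[1:3] = [96]` → seq = [22, 96, 22, 25]
`ans = seq` → ans = [22, 96, 22, 25]
So ans = [22, 96, 22, 25]

Answer: [22, 96, 22, 25]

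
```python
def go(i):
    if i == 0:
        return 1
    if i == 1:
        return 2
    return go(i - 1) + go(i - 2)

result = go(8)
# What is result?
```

Build up from base cases: go(0)=1, go(1)=2, go(2)=3, go(3)=5, go(4)=8, go(5)=13, go(6)=21, ..., go(8)=55

Answer: 55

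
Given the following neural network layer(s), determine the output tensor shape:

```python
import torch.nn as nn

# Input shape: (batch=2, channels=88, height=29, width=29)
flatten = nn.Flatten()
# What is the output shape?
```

Input: (2, 88, 29, 29) -> Output: (2, 74008)

Answer: (2, 74008)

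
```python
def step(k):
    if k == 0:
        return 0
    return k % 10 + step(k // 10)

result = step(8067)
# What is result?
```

Sum of digits of 8067: 7 + 6 + 0 + 8 = 21

Answer: 21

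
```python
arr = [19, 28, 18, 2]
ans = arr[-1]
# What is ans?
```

Trace:
`arr = [19, 28, 18, 2]` → arr = [19, 28, 18, 2]
`ans = arr[-1]` → ans = 2
So ans = 2

Answer: 2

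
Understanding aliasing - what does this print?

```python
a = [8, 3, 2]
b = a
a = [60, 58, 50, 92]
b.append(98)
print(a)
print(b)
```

Key concept: rebinding vs mutation: a is rebound to a new list, b still points at the original.
Step by step:
`a = [8, 3, 2]` → a = [8, 3, 2]
`b = a` → b = [8, 3, 2] (same object as a)
`a = [60, 58, 50, 92]` → a = [60, 58, 50, 92]
`b.append(98)` → b = [8, 3, 2, 98]
`print(a)` → prints [60, 58, 50, 92]
`print(b)` → prints [8, 3, 2, 98]

Answer:
[60, 58, 50, 92]
[8, 3, 2, 98]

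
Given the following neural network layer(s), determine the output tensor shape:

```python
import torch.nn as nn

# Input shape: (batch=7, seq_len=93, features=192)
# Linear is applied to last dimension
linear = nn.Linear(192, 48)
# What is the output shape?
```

Input: (7, 93, 192) -> Output: (7, 93, 48)

Answer: (7, 93, 48)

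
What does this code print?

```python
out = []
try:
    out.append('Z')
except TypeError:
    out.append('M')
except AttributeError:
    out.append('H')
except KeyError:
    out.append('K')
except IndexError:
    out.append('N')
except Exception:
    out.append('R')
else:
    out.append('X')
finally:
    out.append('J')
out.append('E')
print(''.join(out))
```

Execution trace: 'Z' (try body, no exception) → 'X' (else) → 'J' (finally) → 'E' (after the try/except). Output: ZXJE

Answer: ZXJE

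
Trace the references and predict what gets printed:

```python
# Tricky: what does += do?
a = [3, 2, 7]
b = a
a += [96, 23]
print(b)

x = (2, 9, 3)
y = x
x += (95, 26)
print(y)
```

Key concept: += behavior differs for mutable vs immutable.
Step by step:
`a = [3, 2, 7]` → a = [3, 2, 7]
`b = a` → b = [3, 2, 7] (same object as a)
`a += [96, 23]` → a = [3, 2, 7, 96, 23] (same object as b); b = [3, 2, 7, 96, 23] (same object as a)
`print(b)` → prints [3, 2, 7, 96, 23]
`x = (2, 9, 3)` → x = (2, 9, 3)
`y = x` → y = (2, 9, 3)
`x += (95, 26)` → x = (2, 9, 3, 95, 26)
`print(y)` → prints (2, 9, 3)

Answer:
[3, 2, 7, 96, 23]
(2, 9, 3)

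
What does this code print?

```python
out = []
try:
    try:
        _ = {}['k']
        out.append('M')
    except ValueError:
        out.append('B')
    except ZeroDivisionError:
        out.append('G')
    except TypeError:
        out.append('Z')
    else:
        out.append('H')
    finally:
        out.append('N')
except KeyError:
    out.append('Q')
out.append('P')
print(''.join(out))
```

Execution trace: 'N' (finally) → 'Q' (outer except KeyError) → 'P' (after the try/except). Output: NQP

Answer: NQP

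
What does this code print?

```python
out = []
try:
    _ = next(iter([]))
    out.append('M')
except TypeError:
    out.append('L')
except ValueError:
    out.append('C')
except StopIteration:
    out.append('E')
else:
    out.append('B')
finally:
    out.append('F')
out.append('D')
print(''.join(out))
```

Execution trace: 'E' (except StopIteration) → 'F' (finally) → 'D' (after the try/except). Output: EFD

Answer: EFD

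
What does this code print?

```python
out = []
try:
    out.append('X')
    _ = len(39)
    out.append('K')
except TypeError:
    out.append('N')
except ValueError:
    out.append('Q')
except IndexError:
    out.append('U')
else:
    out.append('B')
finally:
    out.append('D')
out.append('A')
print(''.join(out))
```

Execution trace: 'X' (try body) → 'N' (except TypeError) → 'D' (finally) → 'A' (after the try/except). Output: XNDA

Answer: XNDA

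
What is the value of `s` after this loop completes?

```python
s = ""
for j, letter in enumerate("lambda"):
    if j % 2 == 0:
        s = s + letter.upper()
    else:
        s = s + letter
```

Uppercase even positions in 'lambda'
`s` takes the values: "" → "L" → "La" → "LaM" → "LaMb" → "LaMbD" → "LaMbDa"

Answer: "LaMbDa"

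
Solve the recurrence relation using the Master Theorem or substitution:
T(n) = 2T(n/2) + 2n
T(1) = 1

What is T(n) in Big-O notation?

By Master Theorem: a=2, b=2, f(n)=2n. Since log_2(2) = 1 and f(n) = Θ(n^1), Case 2 applies. T(n) = O(n log n).

Answer: O(n log n)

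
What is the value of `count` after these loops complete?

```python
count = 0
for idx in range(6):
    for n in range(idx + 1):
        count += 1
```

Triangle: 1 + 2 + ... + 6
`count` takes the values: 0 → 1 → 2 → 3 → 4 → 5 → 6 → 7 → 8 → 9 → 10 → 11 → 12 → 13 → 14 → 15 → 16 → 17 → 18 → 19 → 20 → 21

Answer: 21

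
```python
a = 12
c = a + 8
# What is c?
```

Trace:
`a = 12` → a = 12
`c = a + 8` → c = 20
So c = 20

Answer: 20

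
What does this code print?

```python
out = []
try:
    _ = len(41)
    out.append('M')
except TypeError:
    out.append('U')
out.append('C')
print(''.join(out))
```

Execution trace: 'U' (except TypeError) → 'C' (after the try/except). Output: UC

Answer: UC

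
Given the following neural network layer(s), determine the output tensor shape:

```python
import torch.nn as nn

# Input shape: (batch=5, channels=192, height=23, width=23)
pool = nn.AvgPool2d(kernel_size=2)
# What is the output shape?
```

Input: (5, 192, 23, 23) -> Output: (5, 192, 11, 11)

Answer: (5, 192, 11, 11)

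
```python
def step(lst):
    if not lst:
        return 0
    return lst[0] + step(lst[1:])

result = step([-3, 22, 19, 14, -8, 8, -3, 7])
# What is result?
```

(-3) + 22 + 19 + 14 + (-8) + 8 + (-3) + 7 + 0 = 56

Answer: 56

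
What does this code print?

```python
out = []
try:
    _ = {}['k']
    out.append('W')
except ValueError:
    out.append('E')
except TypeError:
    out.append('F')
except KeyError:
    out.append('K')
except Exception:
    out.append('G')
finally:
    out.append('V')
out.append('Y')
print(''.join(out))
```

Execution trace: 'K' (except KeyError) → 'V' (finally) → 'Y' (after the try/except). Output: KVY

Answer: KVY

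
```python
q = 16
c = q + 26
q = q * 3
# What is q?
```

Trace:
`q = 16` → q = 16
`c = q + 26` → c = 42
`q = q * 3` → q = 48
So q = 48

Answer: 48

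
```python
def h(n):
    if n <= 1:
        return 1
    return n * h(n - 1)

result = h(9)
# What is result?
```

h(9) = 9 * 8 * 7 * 6 * 5 * 4 * 3 * 2 * 1 = 362880

Answer: 362880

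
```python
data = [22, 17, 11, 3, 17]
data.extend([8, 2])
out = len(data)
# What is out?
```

Trace:
`data = [22, 17, 11, 3, 17]` → data = [22, 17, 11, 3, 17]
`data.extend([8, 2])` → data = [22, 17, 11, 3, 17, 8, 2]
`out = len(data)` → out = 7
So out = 7

Answer: 7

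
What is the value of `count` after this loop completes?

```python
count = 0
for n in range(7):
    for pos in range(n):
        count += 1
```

Triangle number: 0+1+2+...+6
`count` takes the values: 0 → 1 → 2 → 3 → 4 → 5 → 6 → 7 → 8 → 9 → 10 → 11 → 12 → 13 → 14 → 15 → 16 → 17 → 18 → 19 → 20 → 21

Answer: 21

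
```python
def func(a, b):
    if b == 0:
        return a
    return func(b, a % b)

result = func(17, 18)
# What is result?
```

func(17, 18) -> func(18, 17) -> func(17, 1) -> func(1, 0) -> 1

Answer: 1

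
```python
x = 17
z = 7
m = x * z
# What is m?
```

Trace:
`x = 17` → x = 17
`z = 7` → z = 7
`m = x * z` → m = 119
So m = 119

Answer: 119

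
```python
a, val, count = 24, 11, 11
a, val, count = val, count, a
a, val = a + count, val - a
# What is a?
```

Trace:
`a, val, count = 24, 11, 11` → a = 24; val = 11; count = 11
`a, val, count = val, count, a` → a = 11; val = 11; count = 24
`a, val = a + count, val - a` → a = 35; val = 0
So a = 35

Answer: 35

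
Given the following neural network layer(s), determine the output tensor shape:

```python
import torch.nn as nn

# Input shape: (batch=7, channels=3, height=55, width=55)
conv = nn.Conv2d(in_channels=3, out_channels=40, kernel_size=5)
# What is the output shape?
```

Input: (7, 3, 55, 55) -> Output: (7, 40, 51, 51)

Answer: (7, 40, 51, 51)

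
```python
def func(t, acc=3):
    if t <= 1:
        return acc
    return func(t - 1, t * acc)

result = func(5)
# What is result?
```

Accumulator trace (n, acc): (5, 3) -> (4, 15) -> (3, 60) -> (2, 180) -> (1, 360) -> return 360

Answer: 360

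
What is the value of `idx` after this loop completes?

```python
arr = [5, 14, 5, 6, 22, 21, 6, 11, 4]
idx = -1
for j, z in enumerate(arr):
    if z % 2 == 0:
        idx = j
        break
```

First even number index in [5, 14, 5, 6, 22, 21, 6, 11, 4]
`idx` takes the values: -1 → 1

Answer: 1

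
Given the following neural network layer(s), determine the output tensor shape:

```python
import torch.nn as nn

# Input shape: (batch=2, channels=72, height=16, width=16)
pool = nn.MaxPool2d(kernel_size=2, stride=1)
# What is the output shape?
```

Input: (2, 72, 16, 16) -> Output: (2, 72, 15, 15)

Answer: (2, 72, 15, 15)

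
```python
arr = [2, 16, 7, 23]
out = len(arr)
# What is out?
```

Trace:
`arr = [2, 16, 7, 23]` → arr = [2, 16, 7, 23]
`out = len(arr)` → out = 4
So out = 4

Answer: 4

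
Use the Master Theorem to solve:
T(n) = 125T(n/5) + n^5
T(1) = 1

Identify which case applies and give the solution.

a=125, b=5, f(n)=n^5. log_5(125) = 3. Since c=5 > 3 and the regularity condition holds (125(n/5)^5 = (125/5^5)n^5 with 125/5^5 < 1), Case 3 applies: T(n) = Θ(f(n)) = O(n^5).

Answer: O(n^5) - Case 3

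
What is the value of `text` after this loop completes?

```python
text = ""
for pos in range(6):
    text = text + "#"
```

Repeat '#' 6 times
`text` takes the values: "" → "#" → "##" → "###" → "####" → "#####" → "######"

Answer: "######"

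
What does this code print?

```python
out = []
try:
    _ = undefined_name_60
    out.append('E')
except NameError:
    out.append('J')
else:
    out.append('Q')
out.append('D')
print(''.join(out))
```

Execution trace: 'J' (except NameError) → 'D' (after the try/except). Output: JD

Answer: JD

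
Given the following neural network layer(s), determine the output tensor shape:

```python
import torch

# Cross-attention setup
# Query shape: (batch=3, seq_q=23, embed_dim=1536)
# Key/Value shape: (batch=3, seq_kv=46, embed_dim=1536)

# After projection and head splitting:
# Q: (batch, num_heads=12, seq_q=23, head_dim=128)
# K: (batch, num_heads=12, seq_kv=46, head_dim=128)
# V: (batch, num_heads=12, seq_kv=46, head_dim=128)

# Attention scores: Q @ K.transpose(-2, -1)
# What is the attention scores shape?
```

Input: (3, 23, 1536) -> Output: (3, 12, 23, 46)

Answer: (3, 12, 23, 46)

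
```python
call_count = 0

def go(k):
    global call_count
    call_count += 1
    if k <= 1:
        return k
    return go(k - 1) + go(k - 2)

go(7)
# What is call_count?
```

Calls(k) = 1 + Calls(k-1) + Calls(k-2); Calls(0)=Calls(1)=1. For k=7 this gives 41.

Answer: 41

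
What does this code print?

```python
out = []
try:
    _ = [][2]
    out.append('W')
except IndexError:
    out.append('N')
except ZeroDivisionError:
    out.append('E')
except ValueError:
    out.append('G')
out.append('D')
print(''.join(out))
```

Execution trace: 'N' (except IndexError) → 'D' (after the try/except). Output: ND

Answer: ND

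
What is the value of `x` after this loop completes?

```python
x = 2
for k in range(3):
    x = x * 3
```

Multiply by 3, 3 times: 2 * 3^3 = 54
`x` takes the values: 2 → 6 → 18 → 54

Answer: 54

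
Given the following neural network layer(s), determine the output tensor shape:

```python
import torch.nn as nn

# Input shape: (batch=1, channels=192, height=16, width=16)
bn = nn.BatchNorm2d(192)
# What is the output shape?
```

Input: (1, 192, 16, 16) -> Output: (1, 192, 16, 16)

Answer: (1, 192, 16, 16)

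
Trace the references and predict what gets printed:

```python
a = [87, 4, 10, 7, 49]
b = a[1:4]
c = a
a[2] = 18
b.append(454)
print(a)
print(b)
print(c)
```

Key concept: slice vs alias.
Step by step:
`a = [87, 4, 10, 7, 49]` → a = [87, 4, 10, 7, 49]
`b = a[1:4]` → b = [4, 10, 7]
`c = a` → c = [87, 4, 10, 7, 49] (same object as a)
`a[2] = 18` → a = [87, 4, 18, 7, 49] (same object as c); c = [87, 4, 18, 7, 49] (same object as a)
`b.append(454)` → b = [4, 10, 7, 454]
`print(a)` → prints [87, 4, 18, 7, 49]
`print(b)` → prints [4, 10, 7, 454]
`print(c)` → prints [87, 4, 18, 7, 49]

Answer:
[87, 4, 18, 7, 49]
[4, 10, 7, 454]
[87, 4, 18, 7, 49]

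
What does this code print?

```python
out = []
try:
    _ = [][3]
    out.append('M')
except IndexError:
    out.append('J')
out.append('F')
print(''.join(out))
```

Execution trace: 'J' (except IndexError) → 'F' (after the try/except). Output: JF

Answer: JF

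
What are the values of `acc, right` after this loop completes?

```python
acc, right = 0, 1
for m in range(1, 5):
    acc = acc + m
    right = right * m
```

Sum and factorial of 1 to 4
`acc, right` takes the values: (0, 1) → (1, 1) → (3, 1) → (3, 2) → (6, 2) → (6, 6) → (10, 6) → (10, 24)

Answer: 10, 24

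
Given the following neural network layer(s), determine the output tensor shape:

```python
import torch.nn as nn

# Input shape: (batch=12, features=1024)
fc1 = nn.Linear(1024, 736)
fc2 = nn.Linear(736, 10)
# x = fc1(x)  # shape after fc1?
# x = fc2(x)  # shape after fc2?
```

Input: (12, 1024) -> after fc1: (12, 736) -> Output: (12, 10)

Answer: (12, 10)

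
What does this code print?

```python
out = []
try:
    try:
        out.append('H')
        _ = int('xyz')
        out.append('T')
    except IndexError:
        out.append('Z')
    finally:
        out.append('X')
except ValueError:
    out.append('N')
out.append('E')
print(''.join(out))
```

Execution trace: 'H' (inner try body) → 'X' (inner finally) → 'N' (outer except ValueError) → 'E' (after the try/except). Output: HXNE

Answer: HXNE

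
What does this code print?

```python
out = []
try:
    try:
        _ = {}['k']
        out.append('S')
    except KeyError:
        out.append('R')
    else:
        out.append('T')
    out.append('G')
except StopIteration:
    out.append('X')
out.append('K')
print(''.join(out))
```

Execution trace: 'R' (inner except KeyError) → 'G' (try body, no exception) → 'K' (after the try/except). Output: RGK

Answer: RGK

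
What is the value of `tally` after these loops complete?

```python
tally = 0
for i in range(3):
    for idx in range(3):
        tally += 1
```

3 * 3 = 9
`tally` takes the values: 0 → 1 → 2 → 3 → 4 → 5 → 6 → 7 → 8 → 9

Answer: 9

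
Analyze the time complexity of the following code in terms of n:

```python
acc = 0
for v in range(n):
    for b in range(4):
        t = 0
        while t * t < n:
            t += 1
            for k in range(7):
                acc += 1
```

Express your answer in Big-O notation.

Each loop level contributes: n × 1 × √n × 1. Multiplying the contributions gives O(n√n).

Answer: O(n√n)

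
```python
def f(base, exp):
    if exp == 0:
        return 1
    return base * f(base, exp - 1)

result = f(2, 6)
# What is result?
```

f(2, 6) = 2 * 2 * 2 * 2 * 2 * 2 = 64

Answer: 64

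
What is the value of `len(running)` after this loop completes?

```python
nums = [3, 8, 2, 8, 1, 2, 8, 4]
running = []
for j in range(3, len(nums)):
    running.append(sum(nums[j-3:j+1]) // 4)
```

Number of 4-element averages
`running` takes the values: [] → [5] → [5, 4] → [5, 4, 3] → [5, 4, 3, 4] → [5, 4, 3, 4, 3]
So `len(running)` = 5

Answer: 5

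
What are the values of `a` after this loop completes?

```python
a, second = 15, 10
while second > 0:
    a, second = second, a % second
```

GCD of 15 and 10
`a` takes the values: 15 → 10 → 5

Answer: 5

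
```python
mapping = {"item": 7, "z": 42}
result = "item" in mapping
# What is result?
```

Trace:
`mapping = {"item": 7, "z": 42}` → mapping = {'item': 7, 'z': 42}
`result = "item" in mapping` → result = True
So result = True

Answer: True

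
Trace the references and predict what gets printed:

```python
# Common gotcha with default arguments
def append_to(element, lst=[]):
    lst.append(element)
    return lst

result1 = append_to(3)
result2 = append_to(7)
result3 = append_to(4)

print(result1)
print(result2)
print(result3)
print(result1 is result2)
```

Key concept: mutable default argument gotcha.
Step by step:
`result1 = append_to(3)` → result1 = [3]
`result2 = append_to(7)` → result1 = [3, 7] (same object as result2); result2 = [3, 7] (same object as result1)
`result3 = append_to(4)` → result1 = [3, 7, 4] (same object as result2, result3); result2 = [3, 7, 4] (same object as result1, result3); result3 = [3, 7, 4] (same object as result1, result2)
`print(result1)` → prints [3, 7, 4]
`print(result2)` → prints [3, 7, 4]
`print(result3)` → prints [3, 7, 4]
`print(result1 is result2)` → prints True

Answer:
[3, 7, 4]
[3, 7, 4]
[3, 7, 4]
True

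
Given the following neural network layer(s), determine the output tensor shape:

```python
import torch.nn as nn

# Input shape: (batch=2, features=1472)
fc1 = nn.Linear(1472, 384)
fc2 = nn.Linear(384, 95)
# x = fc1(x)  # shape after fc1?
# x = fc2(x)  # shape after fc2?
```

Input: (2, 1472) -> after fc1: (2, 384) -> Output: (2, 95)

Answer: (2, 95)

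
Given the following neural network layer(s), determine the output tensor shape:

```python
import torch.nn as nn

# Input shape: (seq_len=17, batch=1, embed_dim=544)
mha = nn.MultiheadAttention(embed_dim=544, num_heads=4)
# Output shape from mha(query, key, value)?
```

Input: (17, 1, 544) -> Output: (17, 1, 544)

Answer: (17, 1, 544)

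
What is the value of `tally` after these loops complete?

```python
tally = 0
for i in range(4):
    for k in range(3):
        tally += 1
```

4 * 3 = 12
`tally` takes the values: 0 → 1 → 2 → 3 → 4 → 5 → 6 → 7 → 8 → 9 → 10 → 11 → 12

Answer: 12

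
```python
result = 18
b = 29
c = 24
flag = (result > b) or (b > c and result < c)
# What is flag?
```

Trace:
`result = 18` → result = 18
`b = 29` → b = 29
`c = 24` → c = 24
`flag = (result > b) or (b > c and result < c)` → flag = True
So flag = True

Answer: True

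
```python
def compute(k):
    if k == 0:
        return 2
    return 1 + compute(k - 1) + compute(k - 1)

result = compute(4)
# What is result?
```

compute(k) = 1 + 2·compute(k-1), compute(0)=2. Closed form: (2+1)·2^4 - 1 = 47.

Answer: 47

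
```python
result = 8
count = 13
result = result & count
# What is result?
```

Trace:
`result = 8` → result = 8
`count = 13` → count = 13
`result = result & count` → result = 8
So result = 8

Answer: 8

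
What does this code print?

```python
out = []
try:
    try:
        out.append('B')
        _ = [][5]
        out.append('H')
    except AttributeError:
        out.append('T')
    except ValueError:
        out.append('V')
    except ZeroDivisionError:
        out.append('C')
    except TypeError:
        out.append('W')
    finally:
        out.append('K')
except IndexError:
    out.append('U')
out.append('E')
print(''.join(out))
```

Execution trace: 'B' (try body) → 'K' (finally) → 'U' (outer except IndexError) → 'E' (after the try/except). Output: BKUE

Answer: BKUE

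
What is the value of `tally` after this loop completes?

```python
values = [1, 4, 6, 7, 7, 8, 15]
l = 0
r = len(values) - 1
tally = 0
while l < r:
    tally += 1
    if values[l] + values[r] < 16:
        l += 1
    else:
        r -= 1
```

Steps to find pair summing to 16
`tally` takes the values: 0 → 1 → 2 → 3 → 4 → 5 → 6

Answer: 6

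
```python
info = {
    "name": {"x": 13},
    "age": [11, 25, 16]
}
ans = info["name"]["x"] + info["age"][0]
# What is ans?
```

Trace:
`info = { ...` → info = {'name': {'x': 13}, 'age': [11, 25, 16]}
`ans = info["name"]["x"] + info["age"][0]` → ans = 24
So ans = 24

Answer: 24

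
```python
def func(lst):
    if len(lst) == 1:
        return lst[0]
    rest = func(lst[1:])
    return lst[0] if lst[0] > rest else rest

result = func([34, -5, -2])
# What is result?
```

Recursive max over [34, -5, -2] = 34

Answer: 34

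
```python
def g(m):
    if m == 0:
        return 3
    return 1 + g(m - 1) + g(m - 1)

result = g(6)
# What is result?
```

g(m) = 1 + 2·g(m-1), g(0)=3. Closed form: (3+1)·2^6 - 1 = 255.

Answer: 255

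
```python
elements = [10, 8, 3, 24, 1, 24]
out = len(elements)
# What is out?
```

Trace:
`elements = [10, 8, 3, 24, 1, 24]` → elements = [10, 8, 3, 24, 1, 24]
`out = len(elements)` → out = 6
So out = 6

Answer: 6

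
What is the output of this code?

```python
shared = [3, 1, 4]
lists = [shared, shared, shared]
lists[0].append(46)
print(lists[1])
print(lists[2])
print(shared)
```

Key concept: list of same reference.
Step by step:
`shared = [3, 1, 4]` → shared = [3, 1, 4]
`lists = [shared, shared, shared]` → lists = [[3, 1, 4], [3, 1, 4], [3, 1, 4]]
`lists[0].append(46)` → shared = [3, 1, 4, 46]; lists = [[3, 1, 4, 46], [3, 1, 4, 46], [3, 1, 4, 46]]
`print(lists[1])` → prints [3, 1, 4, 46]
`print(lists[2])` → prints [3, 1, 4, 46]
`print(shared)` → prints [3, 1, 4, 46]

Answer:
[3, 1, 4, 46]
[3, 1, 4, 46]
[3, 1, 4, 46]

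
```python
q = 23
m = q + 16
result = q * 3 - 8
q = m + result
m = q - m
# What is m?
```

Trace:
`q = 23` → q = 23
`m = q + 16` → m = 39
`result = q * 3 - 8` → result = 61
`q = m + result` → q = 100
`m = q - m` → m = 61
So m = 61

Answer: 61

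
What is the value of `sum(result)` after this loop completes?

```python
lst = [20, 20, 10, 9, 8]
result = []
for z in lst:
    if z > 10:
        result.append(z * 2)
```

Sum of doubled values > 10
`result` takes the values: [] → [40] → [40, 40]
So `sum(result)` = 80

Answer: 80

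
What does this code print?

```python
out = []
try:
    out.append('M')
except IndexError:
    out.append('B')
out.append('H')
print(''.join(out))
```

Execution trace: 'M' (try body, no exception) → 'H' (after the try/except). Output: MH

Answer: MH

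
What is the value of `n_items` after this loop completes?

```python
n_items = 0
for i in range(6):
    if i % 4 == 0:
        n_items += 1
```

Count numbers divisible by 4 in range(6)
`n_items` takes the values: 0 → 1 → 2

Answer: 2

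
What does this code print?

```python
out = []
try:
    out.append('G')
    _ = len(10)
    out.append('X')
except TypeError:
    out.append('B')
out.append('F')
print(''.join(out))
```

Execution trace: 'G' (try body) → 'B' (except TypeError) → 'F' (after the try/except). Output: GBF

Answer: GBF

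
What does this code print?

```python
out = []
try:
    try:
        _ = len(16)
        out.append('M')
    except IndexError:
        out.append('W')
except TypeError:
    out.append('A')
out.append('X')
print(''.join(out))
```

Execution trace: 'A' (outer except TypeError) → 'X' (after the try/except). Output: AX

Answer: AX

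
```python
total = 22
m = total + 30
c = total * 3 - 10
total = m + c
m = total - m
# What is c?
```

Trace:
`total = 22` → total = 22
`m = total + 30` → m = 52
`c = total * 3 - 10` → c = 56
`total = m + c` → total = 108
`m = total - m` → m = 56
So c = 56

Answer: 56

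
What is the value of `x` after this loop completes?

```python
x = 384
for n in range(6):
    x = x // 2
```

Halve 6 times: 384 // 2^6 = 6
`x` takes the values: 384 → 192 → 96 → 48 → 24 → 12 → 6

Answer: 6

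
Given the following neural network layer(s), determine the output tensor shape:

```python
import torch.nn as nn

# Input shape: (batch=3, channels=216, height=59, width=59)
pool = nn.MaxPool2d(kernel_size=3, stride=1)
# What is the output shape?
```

Input: (3, 216, 59, 59) -> Output: (3, 216, 57, 57)

Answer: (3, 216, 57, 57)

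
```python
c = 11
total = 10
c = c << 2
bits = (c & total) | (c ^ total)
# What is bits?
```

Trace:
`c = 11` → c = 11
`total = 10` → total = 10
`c = c << 2` → c = 44
`bits = (c & total) | (c ^ total)` → bits = 46
So bits = 46

Answer: 46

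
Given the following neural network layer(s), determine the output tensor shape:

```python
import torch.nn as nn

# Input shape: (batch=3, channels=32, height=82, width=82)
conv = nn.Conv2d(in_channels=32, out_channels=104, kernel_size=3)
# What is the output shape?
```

Input: (3, 32, 82, 82) -> Output: (3, 104, 80, 80)

Answer: (3, 104, 80, 80)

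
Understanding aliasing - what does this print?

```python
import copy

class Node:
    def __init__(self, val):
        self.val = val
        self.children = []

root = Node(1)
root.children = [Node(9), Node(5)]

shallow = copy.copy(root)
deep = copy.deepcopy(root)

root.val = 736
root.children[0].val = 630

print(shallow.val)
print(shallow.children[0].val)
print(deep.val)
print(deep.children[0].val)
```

Key concept: deep copy with custom objects.
Step by step:
`root = Node(1)` → root = Node(val=1, children=[])
`root.children = [Node(9), Node(5)]` → root = Node(val=1, children=[Node(val=9, children=[]), Node(val=5, children=[])])
`shallow = copy.copy(root)` → shallow = Node(val=1, children=[Node(val=9, children=[]), Node(val=5, children=[])])
`deep = copy.deepcopy(root)` → deep = Node(val=1, children=[Node(val=9, children=[]), Node(val=5, children=[])])
`root.val = 736` → root = Node(val=736, children=[Node(val=9, children=[]), Node(val=5, children=[])])
`root.children[0].val = 630` → root = Node(val=736, children=[Node(val=630, children=[]), Node(val=5, children=[])]); shallow = Node(val=1, children=[Node(val=630, children=[]), Node(val=5, children=[])])
`print(shallow.val)` → prints 1
`print(shallow.children[0].val)` → prints 630
`print(deep.val)` → prints 1
`print(deep.children[0].val)` → prints 9

Answer:
1
630
1
9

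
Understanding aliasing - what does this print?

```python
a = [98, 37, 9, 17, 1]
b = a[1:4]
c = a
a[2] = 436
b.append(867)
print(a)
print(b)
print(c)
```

Key concept: slice vs alias.
Step by step:
`a = [98, 37, 9, 17, 1]` → a = [98, 37, 9, 17, 1]
`b = a[1:4]` → b = [37, 9, 17]
`c = a` → c = [98, 37, 9, 17, 1] (same object as a)
`a[2] = 436` → a = [98, 37, 436, 17, 1] (same object as c); c = [98, 37, 436, 17, 1] (same object as a)
`b.append(867)` → b = [37, 9, 17, 867]
`print(a)` → prints [98, 37, 436, 17, 1]
`print(b)` → prints [37, 9, 17, 867]
`print(c)` → prints [98, 37, 436, 17, 1]

Answer:
[98, 37, 436, 17, 1]
[37, 9, 17, 867]
[98, 37, 436, 17, 1]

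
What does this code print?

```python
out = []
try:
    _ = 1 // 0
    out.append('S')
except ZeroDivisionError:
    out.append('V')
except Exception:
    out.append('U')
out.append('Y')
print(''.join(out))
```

Execution trace: 'V' (except ZeroDivisionError) → 'Y' (after the try/except). Output: VY

Answer: VY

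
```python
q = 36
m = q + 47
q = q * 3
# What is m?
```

Trace:
`q = 36` → q = 36
`m = q + 47` → m = 83
`q = q * 3` → q = 108
So m = 83

Answer: 83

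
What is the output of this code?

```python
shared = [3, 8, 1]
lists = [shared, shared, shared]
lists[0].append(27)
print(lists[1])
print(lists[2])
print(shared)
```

Key concept: list of same reference.
Step by step:
`shared = [3, 8, 1]` → shared = [3, 8, 1]
`lists = [shared, shared, shared]` → lists = [[3, 8, 1], [3, 8, 1], [3, 8, 1]]
`lists[0].append(27)` → shared = [3, 8, 1, 27]; lists = [[3, 8, 1, 27], [3, 8, 1, 27], [3, 8, 1, 27]]
`print(lists[1])` → prints [3, 8, 1, 27]
`print(lists[2])` → prints [3, 8, 1, 27]
`print(shared)` → prints [3, 8, 1, 27]

Answer:
[3, 8, 1, 27]
[3, 8, 1, 27]
[3, 8, 1, 27]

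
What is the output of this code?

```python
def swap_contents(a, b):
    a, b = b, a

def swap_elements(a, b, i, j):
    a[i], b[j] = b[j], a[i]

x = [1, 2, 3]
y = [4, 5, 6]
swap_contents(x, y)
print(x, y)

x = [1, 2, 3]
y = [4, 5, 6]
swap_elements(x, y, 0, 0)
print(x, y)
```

Key concept: parameter rebinding vs mutation.
Step by step:
`x = [1, 2, 3]` → x = [1, 2, 3]
`y = [4, 5, 6]` → y = [4, 5, 6]
`swap_contents(x, y)` → no visible change to tracked variables
`print(x, y)` → prints [1, 2, 3] [4, 5, 6]
`x = [1, 2, 3]` → x = [1, 2, 3]
`y = [4, 5, 6]` → y = [4, 5, 6]
`swap_elements(x, y, 0, 0)` → x = [4, 2, 3]; y = [1, 5, 6]
`print(x, y)` → prints [4, 2, 3] [1, 5, 6]

Answer:
[1, 2, 3] [4, 5, 6]
[4, 2, 3] [1, 5, 6]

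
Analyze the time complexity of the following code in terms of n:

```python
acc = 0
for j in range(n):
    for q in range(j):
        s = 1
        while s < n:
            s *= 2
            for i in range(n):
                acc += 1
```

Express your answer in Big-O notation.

Each loop level contributes: n × n × log n × n. Multiplying the contributions gives O(n^3 log n).

Answer: O(n^3 log n)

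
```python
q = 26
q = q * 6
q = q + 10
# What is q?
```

Trace:
`q = 26` → q = 26
`q = q * 6` → q = 156
`q = q + 10` → q = 166
So q = 166

Answer: 166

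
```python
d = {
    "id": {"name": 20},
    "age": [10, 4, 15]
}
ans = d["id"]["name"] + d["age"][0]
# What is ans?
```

Trace:
`d = { ...` → d = {'id': {'name': 20}, 'age': [10, 4, 15]}
`ans = d["id"]["name"] + d["age"][0]` → ans = 30
So ans = 30

Answer: 30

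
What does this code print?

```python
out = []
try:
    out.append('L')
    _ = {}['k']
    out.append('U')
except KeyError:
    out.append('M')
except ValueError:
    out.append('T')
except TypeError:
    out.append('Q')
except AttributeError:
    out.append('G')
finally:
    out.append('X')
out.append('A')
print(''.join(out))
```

Execution trace: 'L' (try body) → 'M' (except KeyError) → 'X' (finally) → 'A' (after the try/except). Output: LMXA

Answer: LMXA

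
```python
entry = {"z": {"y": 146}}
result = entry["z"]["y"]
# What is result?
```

Trace:
`entry = {"z": {"y": 146}}` → entry = {'z': {'y': 146}}
`result = entry["z"]["y"]` → result = 146
So result = 146

Answer: 146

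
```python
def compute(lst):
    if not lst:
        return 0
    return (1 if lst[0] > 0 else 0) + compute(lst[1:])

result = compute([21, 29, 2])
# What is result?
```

Count of positive elements in [21, 29, 2] = 3

Answer: 3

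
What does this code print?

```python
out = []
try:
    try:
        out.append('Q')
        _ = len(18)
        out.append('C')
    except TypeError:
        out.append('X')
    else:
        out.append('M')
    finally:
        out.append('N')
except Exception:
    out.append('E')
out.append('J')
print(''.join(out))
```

Execution trace: 'Q' (inner try body) → 'X' (inner except TypeError) → 'N' (inner finally) → 'J' (after the try/except). Output: QXNJ

Answer: QXNJ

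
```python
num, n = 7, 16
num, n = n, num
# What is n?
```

Trace:
`num, n = 7, 16` → num = 7; n = 16
`num, n = n, num` → num = 16; n = 7
So n = 7

Answer: 7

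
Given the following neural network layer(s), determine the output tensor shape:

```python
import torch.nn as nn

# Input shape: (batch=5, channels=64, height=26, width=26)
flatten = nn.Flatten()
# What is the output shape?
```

Input: (5, 64, 26, 26) -> Output: (5, 43264)

Answer: (5, 43264)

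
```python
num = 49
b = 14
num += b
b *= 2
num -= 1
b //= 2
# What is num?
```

Trace:
`num = 49` → num = 49
`b = 14` → b = 14
`num += b` → num = 63
`b *= 2` → b = 28
`num -= 1` → num = 62
`b //= 2` → b = 14
So num = 62

Answer: 62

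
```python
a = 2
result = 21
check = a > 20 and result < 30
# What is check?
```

Trace:
`a = 2` → a = 2
`result = 21` → result = 21
`check = a > 20 and result < 30` → check = False
So check = False

Answer: False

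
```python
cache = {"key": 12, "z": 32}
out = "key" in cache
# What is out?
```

Trace:
`cache = {"key": 12, "z": 32}` → cache = {'key': 12, 'z': 32}
`out = "key" in cache` → out = True
So out = True

Answer: True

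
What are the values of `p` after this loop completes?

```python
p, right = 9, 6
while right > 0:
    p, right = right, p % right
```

GCD of 9 and 6
`p` takes the values: 9 → 6 → 3

Answer: 3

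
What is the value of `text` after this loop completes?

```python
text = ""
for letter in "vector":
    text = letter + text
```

Reverse 'vector'
`text` takes the values: "" → "v" → "ev" → "cev" → "tcev" → "otcev" → "rotcev"

Answer: "rotcev"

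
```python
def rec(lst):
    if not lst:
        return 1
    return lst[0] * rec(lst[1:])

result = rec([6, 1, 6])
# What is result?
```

Product over [6, 1, 6] = 6 * 1 * 6 = 36

Answer: 36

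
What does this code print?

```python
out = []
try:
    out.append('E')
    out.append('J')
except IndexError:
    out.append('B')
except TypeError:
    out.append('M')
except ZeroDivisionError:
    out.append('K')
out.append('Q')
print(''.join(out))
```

Execution trace: 'E' (try body) → 'J' (try body, no exception) → 'Q' (after the try/except). Output: EJQ

Answer: EJQ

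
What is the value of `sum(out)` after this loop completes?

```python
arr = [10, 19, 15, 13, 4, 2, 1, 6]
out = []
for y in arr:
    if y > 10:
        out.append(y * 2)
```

Sum of doubled values > 10
`out` takes the values: [] → [38] → [38, 30] → [38, 30, 26]
So `sum(out)` = 94

Answer: 94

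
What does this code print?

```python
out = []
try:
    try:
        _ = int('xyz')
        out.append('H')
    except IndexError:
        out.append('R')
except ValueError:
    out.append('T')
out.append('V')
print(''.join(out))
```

Execution trace: 'T' (outer except ValueError) → 'V' (after the try/except). Output: TV

Answer: TV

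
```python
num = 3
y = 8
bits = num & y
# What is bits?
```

Trace:
`num = 3` → num = 3
`y = 8` → y = 8
`bits = num & y` → bits = 0
So bits = 0

Answer: 0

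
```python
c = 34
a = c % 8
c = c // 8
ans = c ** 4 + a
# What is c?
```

Trace:
`c = 34` → c = 34
`a = c % 8` → a = 2
`c = c // 8` → c = 4
`ans = c ** 4 + a` → ans = 258
So c = 4

Answer: 4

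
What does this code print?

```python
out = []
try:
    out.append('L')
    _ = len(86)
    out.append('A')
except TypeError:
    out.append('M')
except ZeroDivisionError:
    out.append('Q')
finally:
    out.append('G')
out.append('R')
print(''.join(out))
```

Execution trace: 'L' (try body) → 'M' (except TypeError) → 'G' (finally) → 'R' (after the try/except). Output: LMGR

Answer: LMGR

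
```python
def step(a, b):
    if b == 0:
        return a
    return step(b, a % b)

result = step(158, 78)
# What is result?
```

step(158, 78) -> step(78, 2) -> step(2, 0) -> 2

Answer: 2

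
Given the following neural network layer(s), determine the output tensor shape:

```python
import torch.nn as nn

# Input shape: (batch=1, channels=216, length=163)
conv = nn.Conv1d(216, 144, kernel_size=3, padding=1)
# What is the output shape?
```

Input: (1, 216, 163) -> Output: (1, 144, 163)

Answer: (1, 144, 163)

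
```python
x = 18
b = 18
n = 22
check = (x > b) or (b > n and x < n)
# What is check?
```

Trace:
`x = 18` → x = 18
`b = 18` → b = 18
`n = 22` → n = 22
`check = (x > b) or (b > n and x < n)` → check = False
So check = False

Answer: False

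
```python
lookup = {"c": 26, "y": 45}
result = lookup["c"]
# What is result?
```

Trace:
`lookup = {"c": 26, "y": 45}` → lookup = {'c': 26, 'y': 45}
`result = lookup["c"]` → result = 26
So result = 26

Answer: 26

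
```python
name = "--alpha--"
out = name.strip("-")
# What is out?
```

Trace:
`name = "--alpha--"` → name = '--alpha--'
`out = name.strip("-")` → out = 'alpha'
So out = 'alpha'

Answer: 'alpha'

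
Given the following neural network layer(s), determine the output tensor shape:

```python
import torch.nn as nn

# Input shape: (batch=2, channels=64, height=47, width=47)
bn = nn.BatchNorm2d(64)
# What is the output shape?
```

Input: (2, 64, 47, 47) -> Output: (2, 64, 47, 47)

Answer: (2, 64, 47, 47)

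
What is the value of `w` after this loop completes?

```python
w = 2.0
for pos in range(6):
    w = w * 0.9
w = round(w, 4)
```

Exponential decay: 2.0 * 0.9^6
`w` takes the values: 2.0 → 1.8 → 1.62 → 1.458 → 1.3122 → 1.18098 → 1.062882 → 1.0629

Answer: 1.0629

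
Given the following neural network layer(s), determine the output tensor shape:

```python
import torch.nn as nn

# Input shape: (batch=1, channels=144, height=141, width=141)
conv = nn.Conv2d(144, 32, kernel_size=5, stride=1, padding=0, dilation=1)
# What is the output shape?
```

Input: (1, 144, 141, 141) -> Output: (1, 32, 137, 137)

Answer: (1, 32, 137, 137)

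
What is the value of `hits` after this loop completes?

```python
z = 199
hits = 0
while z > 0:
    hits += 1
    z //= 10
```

Count digits by repeated division by 10
`hits` takes the values: 0 → 1 → 2 → 3

Answer: 3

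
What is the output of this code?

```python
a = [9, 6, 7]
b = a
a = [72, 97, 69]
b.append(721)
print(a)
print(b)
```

Key concept: rebinding vs mutation: a is rebound to a new list, b still points at the original.
Step by step:
`a = [9, 6, 7]` → a = [9, 6, 7]
`b = a` → b = [9, 6, 7] (same object as a)
`a = [72, 97, 69]` → a = [72, 97, 69]
`b.append(721)` → b = [9, 6, 7, 721]
`print(a)` → prints [72, 97, 69]
`print(b)` → prints [9, 6, 7, 721]

Answer:
[72, 97, 69]
[9, 6, 7, 721]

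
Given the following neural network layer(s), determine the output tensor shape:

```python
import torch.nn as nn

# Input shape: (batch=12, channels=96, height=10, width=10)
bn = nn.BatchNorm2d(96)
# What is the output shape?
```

Input: (12, 96, 10, 10) -> Output: (12, 96, 10, 10)

Answer: (12, 96, 10, 10)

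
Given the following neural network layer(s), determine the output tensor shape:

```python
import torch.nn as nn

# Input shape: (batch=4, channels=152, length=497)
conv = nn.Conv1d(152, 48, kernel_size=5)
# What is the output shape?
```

Input: (4, 152, 497) -> Output: (4, 48, 493)

Answer: (4, 48, 493)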